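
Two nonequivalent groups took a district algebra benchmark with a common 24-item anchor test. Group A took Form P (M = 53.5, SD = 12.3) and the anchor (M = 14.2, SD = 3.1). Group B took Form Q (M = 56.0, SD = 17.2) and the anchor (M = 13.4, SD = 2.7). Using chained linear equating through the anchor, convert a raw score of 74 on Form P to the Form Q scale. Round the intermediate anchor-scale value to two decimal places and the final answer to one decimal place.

94.0

Form P → anchor (Group A): v = (3.1/12.3)(74 − 53.5) + 14.2 = 19.37
anchor → Form Q (Group B): y = (17.2/2.7)(19.37 − 13.4) + 56.0 = 94.0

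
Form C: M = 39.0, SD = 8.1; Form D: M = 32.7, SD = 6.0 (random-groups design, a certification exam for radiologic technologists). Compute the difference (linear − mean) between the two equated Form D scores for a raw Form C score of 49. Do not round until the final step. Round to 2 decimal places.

-2.59

Mean-equated: 49 + (32.7 − 39.0) = 42.70
Linear-equated: (6.0/8.1)(49 − 39.0) + 32.7 = 40.107
Difference = 40.107 − 42.70 = -2.59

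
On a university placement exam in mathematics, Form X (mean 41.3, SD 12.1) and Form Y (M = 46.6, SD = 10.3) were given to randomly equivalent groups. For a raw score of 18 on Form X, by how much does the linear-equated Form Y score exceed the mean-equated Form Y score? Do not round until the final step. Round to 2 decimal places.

Mean-equated: 18 + (46.6 − 41.3) = 23.30
Linear-equated: (10.3/12.1)(18 − 41.3) + 46.6 = 26.766
Difference = 26.766 − 23.30 = 3.47

3.47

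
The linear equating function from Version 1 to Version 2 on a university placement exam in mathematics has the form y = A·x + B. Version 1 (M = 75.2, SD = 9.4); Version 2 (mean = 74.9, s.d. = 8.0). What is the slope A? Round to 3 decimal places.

A = SD_Y / SD_X = 8.0 / 9.4 = 0.851

0.851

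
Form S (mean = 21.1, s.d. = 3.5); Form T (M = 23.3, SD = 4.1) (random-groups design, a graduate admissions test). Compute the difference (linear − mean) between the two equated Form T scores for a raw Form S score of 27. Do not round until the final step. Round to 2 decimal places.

Mean-equated: 27 + (23.3 − 21.1) = 29.20
Linear-equated: (4.1/3.5)(27 − 21.1) + 23.3 = 30.211
Difference = 30.211 − 29.20 = 1.01

1.01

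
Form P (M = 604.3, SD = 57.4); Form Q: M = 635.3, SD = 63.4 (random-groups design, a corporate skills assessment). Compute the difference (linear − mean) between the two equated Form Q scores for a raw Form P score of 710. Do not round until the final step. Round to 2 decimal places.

Mean-equated: 710 + (635.3 − 604.3) = 741.00
Linear-equated: (63.4/57.4)(710 − 604.3) + 635.3 = 752.049
Difference = 752.049 − 741.00 = 11.05

11.05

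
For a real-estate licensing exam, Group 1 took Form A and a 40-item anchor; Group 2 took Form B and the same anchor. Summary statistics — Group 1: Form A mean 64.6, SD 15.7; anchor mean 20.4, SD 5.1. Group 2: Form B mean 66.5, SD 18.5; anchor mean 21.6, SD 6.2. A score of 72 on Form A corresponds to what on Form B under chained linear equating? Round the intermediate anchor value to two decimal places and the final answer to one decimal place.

Form A → anchor (Group 1): v = (5.1/15.7)(72 − 64.6) + 20.4 = 22.80
anchor → Form B (Group 2): y = (18.5/6.2)(22.80 − 21.6) + 66.5 = 70.1

70.1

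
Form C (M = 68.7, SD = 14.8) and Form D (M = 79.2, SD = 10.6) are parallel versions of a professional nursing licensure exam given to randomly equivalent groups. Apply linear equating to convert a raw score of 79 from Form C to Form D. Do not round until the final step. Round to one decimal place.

86.6

Linear equating: y = (SD_Y/SD_X)(x − M_X) + M_Y
y = (10.6/14.8)(79 − 68.7) + 79.2
y = 0.716216 × 10.3 + 79.2 = 7.3770 + 79.2 = 86.6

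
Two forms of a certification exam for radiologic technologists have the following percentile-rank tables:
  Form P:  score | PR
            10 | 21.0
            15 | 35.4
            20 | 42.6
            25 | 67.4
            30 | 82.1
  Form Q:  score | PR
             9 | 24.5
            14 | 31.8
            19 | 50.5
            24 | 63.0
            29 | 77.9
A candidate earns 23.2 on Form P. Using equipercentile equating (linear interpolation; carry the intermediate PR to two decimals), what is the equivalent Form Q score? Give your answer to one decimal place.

22.2

PR of 23.2 on Form P: 42.6 + (23.2 − 20)/(25 − 20) × (67.4 − 42.6) = 58.47
On Form Q, PR 58.47 falls between score 19 (PR 50.5) and 24 (PR 63.0).
Interpolate: 19 + (58.47 − 50.5)/(63.0 − 50.5) × (24 − 19) = 22.2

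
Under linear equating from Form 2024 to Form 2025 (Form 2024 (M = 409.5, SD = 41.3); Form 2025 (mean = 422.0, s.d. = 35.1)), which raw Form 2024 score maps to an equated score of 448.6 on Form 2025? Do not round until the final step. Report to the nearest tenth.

Invert y = (SD_Y/SD_X)(x − M_X) + M_Y:
x = (SD_X/SD_Y)(y − M_Y) + M_X = (41.3/35.1)(448.6 − 422.0) + 409.5
x = 1.176638 × 26.600 + 409.5 = 440.8

440.8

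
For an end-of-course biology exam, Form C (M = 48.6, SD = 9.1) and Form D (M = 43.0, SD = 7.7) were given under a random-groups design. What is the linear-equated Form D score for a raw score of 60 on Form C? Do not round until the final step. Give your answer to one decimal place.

Linear equating: y = (SD_Y/SD_X)(x − M_X) + M_Y
y = (7.7/9.1)(60 − 48.6) + 43.0
y = 0.846154 × 11.4 + 43.0 = 9.6462 + 43.0 = 52.6

52.6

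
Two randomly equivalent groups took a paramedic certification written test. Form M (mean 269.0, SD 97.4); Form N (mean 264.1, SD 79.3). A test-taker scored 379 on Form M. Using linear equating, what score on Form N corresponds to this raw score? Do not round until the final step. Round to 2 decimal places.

Linear equating: y = (SD_Y/SD_X)(x − M_X) + M_Y
y = (79.3/97.4)(379 − 269.0) + 264.1
y = 0.814168 × 110.0 + 264.1 = 89.5585 + 264.1 = 353.66

353.66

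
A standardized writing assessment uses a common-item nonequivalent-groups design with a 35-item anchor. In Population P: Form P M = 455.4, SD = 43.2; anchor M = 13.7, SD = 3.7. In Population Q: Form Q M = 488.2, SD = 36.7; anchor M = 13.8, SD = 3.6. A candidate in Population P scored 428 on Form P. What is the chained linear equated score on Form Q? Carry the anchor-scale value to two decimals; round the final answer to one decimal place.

Form P → anchor (Population P): v = (3.7/43.2)(428 − 455.4) + 13.7 = 11.35
anchor → Form Q (Population Q): y = (36.7/3.6)(11.35 − 13.8) + 488.2 = 463.2

463.2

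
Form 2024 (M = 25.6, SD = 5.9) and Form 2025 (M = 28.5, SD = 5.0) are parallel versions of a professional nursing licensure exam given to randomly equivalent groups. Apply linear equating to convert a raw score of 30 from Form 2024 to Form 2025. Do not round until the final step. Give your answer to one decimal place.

Linear equating: y = (SD_Y/SD_X)(x − M_X) + M_Y
y = (5.0/5.9)(30 − 25.6) + 28.5
y = 0.847458 × 4.4 + 28.5 = 3.7288 + 28.5 = 32.2

32.2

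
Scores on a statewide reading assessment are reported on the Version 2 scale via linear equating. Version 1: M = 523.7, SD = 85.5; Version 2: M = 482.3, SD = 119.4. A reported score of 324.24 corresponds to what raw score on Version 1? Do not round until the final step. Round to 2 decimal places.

Invert y = (SD_Y/SD_X)(x − M_X) + M_Y:
x = (SD_X/SD_Y)(y − M_Y) + M_X = (85.5/119.4)(324.24 − 482.3) + 523.7
x = 0.716080 × -158.060 + 523.7 = 410.52

410.52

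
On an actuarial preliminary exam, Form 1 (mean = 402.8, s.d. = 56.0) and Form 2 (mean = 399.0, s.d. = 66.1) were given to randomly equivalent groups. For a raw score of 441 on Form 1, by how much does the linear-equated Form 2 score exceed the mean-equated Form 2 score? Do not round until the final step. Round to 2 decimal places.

6.89

Mean-equated: 441 + (399.0 − 402.8) = 437.20
Linear-equated: (66.1/56.0)(441 − 402.8) + 399.0 = 444.090
Difference = 444.090 − 437.20 = 6.89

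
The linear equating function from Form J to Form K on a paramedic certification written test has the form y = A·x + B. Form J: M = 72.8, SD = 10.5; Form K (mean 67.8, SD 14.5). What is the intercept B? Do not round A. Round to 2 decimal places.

-32.73

A = SD_Y / SD_X = 14.5 / 10.5 = 1.380952
B = M_Y − A·M_X = 67.8 − 1.380952 × 72.8 = -32.73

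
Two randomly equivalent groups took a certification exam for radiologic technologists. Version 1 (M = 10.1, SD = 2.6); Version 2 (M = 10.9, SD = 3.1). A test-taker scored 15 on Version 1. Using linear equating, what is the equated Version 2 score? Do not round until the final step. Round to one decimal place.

16.7

Linear equating: y = (SD_Y/SD_X)(x − M_X) + M_Y
y = (3.1/2.6)(15 − 10.1) + 10.9
y = 1.192308 × 4.9 + 10.9 = 5.8423 + 10.9 = 16.7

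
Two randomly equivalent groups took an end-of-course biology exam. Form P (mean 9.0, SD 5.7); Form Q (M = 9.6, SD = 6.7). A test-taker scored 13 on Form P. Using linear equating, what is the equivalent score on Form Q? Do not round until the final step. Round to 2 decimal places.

14.30

Linear equating: y = (SD_Y/SD_X)(x − M_X) + M_Y
y = (6.7/5.7)(13 − 9.0) + 9.6
y = 1.175439 × 4.0 + 9.6 = 4.7018 + 9.6 = 14.30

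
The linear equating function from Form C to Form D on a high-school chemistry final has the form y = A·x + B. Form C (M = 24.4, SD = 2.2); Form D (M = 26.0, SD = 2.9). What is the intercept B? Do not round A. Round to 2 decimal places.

-6.16

A = SD_Y / SD_X = 2.9 / 2.2 = 1.318182
B = M_Y − A·M_X = 26.0 − 1.318182 × 24.4 = -6.16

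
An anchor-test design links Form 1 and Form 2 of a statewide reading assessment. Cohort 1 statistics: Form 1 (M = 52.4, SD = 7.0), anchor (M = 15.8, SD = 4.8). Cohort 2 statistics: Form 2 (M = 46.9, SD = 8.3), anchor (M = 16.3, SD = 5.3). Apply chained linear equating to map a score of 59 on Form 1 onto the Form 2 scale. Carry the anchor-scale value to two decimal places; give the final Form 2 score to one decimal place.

Form 1 → anchor (Cohort 1): v = (4.8/7.0)(59 − 52.4) + 15.8 = 20.33
anchor → Form 2 (Cohort 2): y = (8.3/5.3)(20.33 − 16.3) + 46.9 = 53.2

53.2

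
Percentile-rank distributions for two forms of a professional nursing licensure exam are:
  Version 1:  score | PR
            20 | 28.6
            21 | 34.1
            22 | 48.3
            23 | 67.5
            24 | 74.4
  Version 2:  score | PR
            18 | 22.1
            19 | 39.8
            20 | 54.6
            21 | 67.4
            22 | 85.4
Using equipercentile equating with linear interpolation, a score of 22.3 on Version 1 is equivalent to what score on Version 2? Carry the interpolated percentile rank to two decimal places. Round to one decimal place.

20.0

PR of 22.3 on Version 1: 48.3 + (22.3 − 22)/(23 − 22) × (67.5 − 48.3) = 54.06
On Version 2, PR 54.06 falls between score 19 (PR 39.8) and 20 (PR 54.6).
Interpolate: 19 + (54.06 − 39.8)/(54.6 − 39.8) × (20 − 19) = 20.0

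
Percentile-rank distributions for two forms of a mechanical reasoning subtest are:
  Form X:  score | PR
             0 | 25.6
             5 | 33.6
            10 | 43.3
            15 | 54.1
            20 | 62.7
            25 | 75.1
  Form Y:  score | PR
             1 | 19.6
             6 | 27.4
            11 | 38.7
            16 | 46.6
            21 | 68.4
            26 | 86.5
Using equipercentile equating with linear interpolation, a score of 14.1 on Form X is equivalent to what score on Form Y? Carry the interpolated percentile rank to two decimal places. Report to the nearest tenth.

PR of 14.1 on Form X: 43.3 + (14.1 − 10)/(15 − 10) × (54.1 − 43.3) = 52.16
On Form Y, PR 52.16 falls between score 16 (PR 46.6) and 21 (PR 68.4).
Interpolate: 16 + (52.16 − 46.6)/(68.4 − 46.6) × (21 − 16) = 17.3

17.3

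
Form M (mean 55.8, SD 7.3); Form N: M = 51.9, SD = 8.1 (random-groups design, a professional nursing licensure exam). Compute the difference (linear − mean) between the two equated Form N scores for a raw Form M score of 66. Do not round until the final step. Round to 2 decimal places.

Mean-equated: 66 + (51.9 − 55.8) = 62.10
Linear-equated: (8.1/7.3)(66 − 55.8) + 51.9 = 63.218
Difference = 63.218 − 62.10 = 1.12

1.12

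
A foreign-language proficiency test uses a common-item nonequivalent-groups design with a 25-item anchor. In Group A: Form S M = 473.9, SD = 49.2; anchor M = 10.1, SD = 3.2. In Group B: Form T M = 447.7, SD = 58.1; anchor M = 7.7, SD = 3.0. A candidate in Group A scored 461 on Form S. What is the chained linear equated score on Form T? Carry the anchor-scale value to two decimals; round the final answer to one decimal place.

477.9

Form S → anchor (Group A): v = (3.2/49.2)(461 − 473.9) + 10.1 = 9.26
anchor → Form T (Group B): y = (58.1/3.0)(9.26 − 7.7) + 447.7 = 477.9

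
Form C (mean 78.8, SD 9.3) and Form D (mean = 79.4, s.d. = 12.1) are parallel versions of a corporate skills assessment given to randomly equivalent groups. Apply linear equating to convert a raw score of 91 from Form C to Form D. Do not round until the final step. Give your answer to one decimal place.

95.3

Linear equating: y = (SD_Y/SD_X)(x − M_X) + M_Y
y = (12.1/9.3)(91 − 78.8) + 79.4
y = 1.301075 × 12.2 + 79.4 = 15.8731 + 79.4 = 95.3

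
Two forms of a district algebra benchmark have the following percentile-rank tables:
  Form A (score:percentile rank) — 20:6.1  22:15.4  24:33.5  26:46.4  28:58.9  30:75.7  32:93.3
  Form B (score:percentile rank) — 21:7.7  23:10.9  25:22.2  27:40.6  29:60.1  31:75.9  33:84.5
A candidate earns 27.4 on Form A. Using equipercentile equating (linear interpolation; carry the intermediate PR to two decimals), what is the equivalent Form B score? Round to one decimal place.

PR of 27.4 on Form A: 46.4 + (27.4 − 26)/(28 − 26) × (58.9 − 46.4) = 55.15
On Form B, PR 55.15 falls between score 27 (PR 40.6) and 29 (PR 60.1).
Interpolate: 27 + (55.15 − 40.6)/(60.1 − 40.6) × (29 − 27) = 28.5

28.5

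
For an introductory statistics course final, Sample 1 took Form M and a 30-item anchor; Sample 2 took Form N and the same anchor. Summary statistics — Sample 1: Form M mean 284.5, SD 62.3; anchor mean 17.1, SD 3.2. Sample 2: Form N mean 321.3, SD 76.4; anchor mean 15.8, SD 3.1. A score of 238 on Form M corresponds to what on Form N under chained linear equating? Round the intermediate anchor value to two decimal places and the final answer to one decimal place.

Form M → anchor (Sample 1): v = (3.2/62.3)(238 − 284.5) + 17.1 = 14.71
anchor → Form N (Sample 2): y = (76.4/3.1)(14.71 − 15.8) + 321.3 = 294.4

294.4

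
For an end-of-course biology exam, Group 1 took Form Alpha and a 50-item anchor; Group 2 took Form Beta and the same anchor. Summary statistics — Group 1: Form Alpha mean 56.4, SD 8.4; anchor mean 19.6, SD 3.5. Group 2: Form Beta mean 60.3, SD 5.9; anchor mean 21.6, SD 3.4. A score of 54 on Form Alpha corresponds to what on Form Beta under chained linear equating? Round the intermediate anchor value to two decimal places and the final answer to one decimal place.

Form Alpha → anchor (Group 1): v = (3.5/8.4)(54 − 56.4) + 19.6 = 18.60
anchor → Form Beta (Group 2): y = (5.9/3.4)(18.60 − 21.6) + 60.3 = 55.1

55.1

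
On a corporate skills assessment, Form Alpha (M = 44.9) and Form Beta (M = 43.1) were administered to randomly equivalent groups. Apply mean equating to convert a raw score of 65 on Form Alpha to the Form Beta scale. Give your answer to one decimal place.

Mean equating: y = x + (M_Y − M_X) = 65 + (43.1 − 44.9) = 63.2

63.2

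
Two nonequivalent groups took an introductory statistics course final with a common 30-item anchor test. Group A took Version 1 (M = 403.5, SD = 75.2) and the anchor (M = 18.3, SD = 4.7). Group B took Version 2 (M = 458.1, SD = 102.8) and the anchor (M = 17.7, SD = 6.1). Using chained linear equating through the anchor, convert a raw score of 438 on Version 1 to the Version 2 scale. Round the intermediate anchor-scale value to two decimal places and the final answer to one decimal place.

504.6

Version 1 → anchor (Group A): v = (4.7/75.2)(438 − 403.5) + 18.3 = 20.46
anchor → Version 2 (Group B): y = (102.8/6.1)(20.46 − 17.7) + 458.1 = 504.6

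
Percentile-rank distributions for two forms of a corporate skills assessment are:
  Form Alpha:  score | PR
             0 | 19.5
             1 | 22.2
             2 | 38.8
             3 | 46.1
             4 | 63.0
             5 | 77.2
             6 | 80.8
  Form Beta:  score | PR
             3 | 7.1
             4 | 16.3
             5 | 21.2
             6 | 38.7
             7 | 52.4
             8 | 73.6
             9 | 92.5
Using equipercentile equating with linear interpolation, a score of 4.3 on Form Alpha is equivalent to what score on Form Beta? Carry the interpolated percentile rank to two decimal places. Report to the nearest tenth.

PR of 4.3 on Form Alpha: 63.0 + (4.3 − 4)/(5 − 4) × (77.2 − 63.0) = 67.26
On Form Beta, PR 67.26 falls between score 7 (PR 52.4) and 8 (PR 73.6).
Interpolate: 7 + (67.26 − 52.4)/(73.6 − 52.4) × (8 − 7) = 7.7

7.7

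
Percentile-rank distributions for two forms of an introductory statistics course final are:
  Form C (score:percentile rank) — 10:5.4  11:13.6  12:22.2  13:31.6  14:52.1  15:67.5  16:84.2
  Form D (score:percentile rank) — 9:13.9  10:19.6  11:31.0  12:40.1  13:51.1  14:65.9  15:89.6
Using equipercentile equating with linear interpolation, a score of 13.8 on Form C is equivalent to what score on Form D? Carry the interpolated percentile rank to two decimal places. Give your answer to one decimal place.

PR of 13.8 on Form C: 31.6 + (13.8 − 13)/(14 − 13) × (52.1 − 31.6) = 48.00
On Form D, PR 48.00 falls between score 12 (PR 40.1) and 13 (PR 51.1).
Interpolate: 12 + (48.00 − 40.1)/(51.1 − 40.1) × (13 − 12) = 12.7

12.7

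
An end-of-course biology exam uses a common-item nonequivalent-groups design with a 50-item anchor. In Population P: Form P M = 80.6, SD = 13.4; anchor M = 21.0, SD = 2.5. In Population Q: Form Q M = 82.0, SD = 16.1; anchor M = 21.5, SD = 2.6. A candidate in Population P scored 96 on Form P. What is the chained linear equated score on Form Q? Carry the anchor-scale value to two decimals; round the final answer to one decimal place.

96.7

Form P → anchor (Population P): v = (2.5/13.4)(96 − 80.6) + 21.0 = 23.87
anchor → Form Q (Population Q): y = (16.1/2.6)(23.87 − 21.5) + 82.0 = 96.7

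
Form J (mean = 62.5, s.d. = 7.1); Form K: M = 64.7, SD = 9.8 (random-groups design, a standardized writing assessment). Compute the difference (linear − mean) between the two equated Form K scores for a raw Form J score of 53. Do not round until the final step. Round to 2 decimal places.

Mean-equated: 53 + (64.7 − 62.5) = 55.20
Linear-equated: (9.8/7.1)(53 − 62.5) + 64.7 = 51.587
Difference = 51.587 − 55.20 = -3.61

-3.61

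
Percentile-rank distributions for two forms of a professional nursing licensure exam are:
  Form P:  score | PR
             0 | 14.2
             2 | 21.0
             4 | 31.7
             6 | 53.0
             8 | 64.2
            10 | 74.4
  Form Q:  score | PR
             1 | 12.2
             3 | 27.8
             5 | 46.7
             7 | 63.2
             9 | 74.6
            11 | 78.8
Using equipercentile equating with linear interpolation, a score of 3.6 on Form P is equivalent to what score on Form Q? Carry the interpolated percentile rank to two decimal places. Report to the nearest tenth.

PR of 3.6 on Form P: 21.0 + (3.6 − 2)/(4 − 2) × (31.7 − 21.0) = 29.56
On Form Q, PR 29.56 falls between score 3 (PR 27.8) and 5 (PR 46.7).
Interpolate: 3 + (29.56 − 27.8)/(46.7 − 27.8) × (5 − 3) = 3.2

3.2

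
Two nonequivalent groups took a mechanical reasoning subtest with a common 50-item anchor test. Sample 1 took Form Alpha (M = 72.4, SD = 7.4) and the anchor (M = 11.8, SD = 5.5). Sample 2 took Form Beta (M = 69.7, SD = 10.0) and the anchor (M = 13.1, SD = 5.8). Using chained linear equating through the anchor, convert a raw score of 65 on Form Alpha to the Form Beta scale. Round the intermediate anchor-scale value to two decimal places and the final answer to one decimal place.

58.0

Form Alpha → anchor (Sample 1): v = (5.5/7.4)(65 − 72.4) + 11.8 = 6.30
anchor → Form Beta (Sample 2): y = (10.0/5.8)(6.30 − 13.1) + 69.7 = 58.0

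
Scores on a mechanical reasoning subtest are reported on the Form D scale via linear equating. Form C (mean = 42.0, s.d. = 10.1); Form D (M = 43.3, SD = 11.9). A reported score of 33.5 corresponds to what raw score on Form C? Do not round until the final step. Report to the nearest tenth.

Invert y = (SD_Y/SD_X)(x − M_X) + M_Y:
x = (SD_X/SD_Y)(y − M_Y) + M_X = (10.1/11.9)(33.5 − 43.3) + 42.0
x = 0.848739 × -9.800 + 42.0 = 33.7

33.7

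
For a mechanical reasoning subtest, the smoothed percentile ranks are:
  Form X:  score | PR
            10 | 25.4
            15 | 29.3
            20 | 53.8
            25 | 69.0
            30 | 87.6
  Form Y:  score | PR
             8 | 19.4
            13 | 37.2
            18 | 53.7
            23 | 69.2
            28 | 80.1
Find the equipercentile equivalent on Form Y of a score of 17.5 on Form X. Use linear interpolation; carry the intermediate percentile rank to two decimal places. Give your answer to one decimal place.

14.3

PR of 17.5 on Form X: 29.3 + (17.5 − 15)/(20 − 15) × (53.8 − 29.3) = 41.55
On Form Y, PR 41.55 falls between score 13 (PR 37.2) and 18 (PR 53.7).
Interpolate: 13 + (41.55 − 37.2)/(53.7 − 37.2) × (18 − 13) = 14.3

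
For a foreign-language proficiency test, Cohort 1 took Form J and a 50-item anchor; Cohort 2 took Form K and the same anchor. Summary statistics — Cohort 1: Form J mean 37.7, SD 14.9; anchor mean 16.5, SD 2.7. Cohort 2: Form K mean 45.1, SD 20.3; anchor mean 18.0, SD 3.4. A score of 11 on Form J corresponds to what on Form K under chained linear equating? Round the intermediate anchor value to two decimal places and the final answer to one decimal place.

Form J → anchor (Cohort 1): v = (2.7/14.9)(11 − 37.7) + 16.5 = 11.66
anchor → Form K (Cohort 2): y = (20.3/3.4)(11.66 − 18.0) + 45.1 = 7.2

7.2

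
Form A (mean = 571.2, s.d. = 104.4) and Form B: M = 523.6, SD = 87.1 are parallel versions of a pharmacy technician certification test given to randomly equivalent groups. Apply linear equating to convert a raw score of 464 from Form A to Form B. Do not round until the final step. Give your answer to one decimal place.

Linear equating: y = (SD_Y/SD_X)(x − M_X) + M_Y
y = (87.1/104.4)(464 − 571.2) + 523.6
y = 0.834291 × -107.2 + 523.6 = -89.4360 + 523.6 = 434.2

434.2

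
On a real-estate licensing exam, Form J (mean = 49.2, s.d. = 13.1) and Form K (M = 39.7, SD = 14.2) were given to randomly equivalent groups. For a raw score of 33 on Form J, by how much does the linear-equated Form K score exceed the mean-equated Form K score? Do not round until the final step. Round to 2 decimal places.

Mean-equated: 33 + (39.7 − 49.2) = 23.50
Linear-equated: (14.2/13.1)(33 − 49.2) + 39.7 = 22.140
Difference = 22.140 − 23.50 = -1.36

-1.36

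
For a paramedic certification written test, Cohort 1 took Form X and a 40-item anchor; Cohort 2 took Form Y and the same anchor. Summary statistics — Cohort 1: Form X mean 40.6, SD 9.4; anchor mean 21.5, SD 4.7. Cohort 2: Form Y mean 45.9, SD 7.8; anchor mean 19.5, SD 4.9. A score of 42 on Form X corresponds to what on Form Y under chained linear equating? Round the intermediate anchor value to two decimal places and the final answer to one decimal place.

Form X → anchor (Cohort 1): v = (4.7/9.4)(42 − 40.6) + 21.5 = 22.20
anchor → Form Y (Cohort 2): y = (7.8/4.9)(22.20 − 19.5) + 45.9 = 50.2

50.2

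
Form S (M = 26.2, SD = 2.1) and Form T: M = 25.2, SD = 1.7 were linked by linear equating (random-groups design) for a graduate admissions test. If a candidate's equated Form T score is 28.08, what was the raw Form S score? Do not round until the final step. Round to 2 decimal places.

29.76

Invert y = (SD_Y/SD_X)(x − M_X) + M_Y:
x = (SD_X/SD_Y)(y − M_Y) + M_X = (2.1/1.7)(28.08 − 25.2) + 26.2
x = 1.235294 × 2.880 + 26.2 = 29.76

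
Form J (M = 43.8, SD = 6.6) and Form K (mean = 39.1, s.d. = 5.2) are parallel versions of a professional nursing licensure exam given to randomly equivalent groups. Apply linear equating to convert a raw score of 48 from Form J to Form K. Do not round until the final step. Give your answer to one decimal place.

42.4

Linear equating: y = (SD_Y/SD_X)(x − M_X) + M_Y
y = (5.2/6.6)(48 − 43.8) + 39.1
y = 0.787879 × 4.2 + 39.1 = 3.3091 + 39.1 = 42.4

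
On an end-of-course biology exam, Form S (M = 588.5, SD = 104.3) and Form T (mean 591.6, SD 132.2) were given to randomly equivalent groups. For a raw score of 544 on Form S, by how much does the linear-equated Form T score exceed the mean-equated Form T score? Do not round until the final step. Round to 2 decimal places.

Mean-equated: 544 + (591.6 − 588.5) = 547.10
Linear-equated: (132.2/104.3)(544 − 588.5) + 591.6 = 535.196
Difference = 535.196 − 547.10 = -11.90

-11.90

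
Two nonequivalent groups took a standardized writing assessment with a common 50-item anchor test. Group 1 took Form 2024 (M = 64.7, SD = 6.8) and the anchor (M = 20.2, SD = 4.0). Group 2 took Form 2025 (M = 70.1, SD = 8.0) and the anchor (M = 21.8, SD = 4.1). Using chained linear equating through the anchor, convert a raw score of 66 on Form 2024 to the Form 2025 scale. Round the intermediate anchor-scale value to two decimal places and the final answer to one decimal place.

68.5

Form 2024 → anchor (Group 1): v = (4.0/6.8)(66 − 64.7) + 20.2 = 20.96
anchor → Form 2025 (Group 2): y = (8.0/4.1)(20.96 − 21.8) + 70.1 = 68.5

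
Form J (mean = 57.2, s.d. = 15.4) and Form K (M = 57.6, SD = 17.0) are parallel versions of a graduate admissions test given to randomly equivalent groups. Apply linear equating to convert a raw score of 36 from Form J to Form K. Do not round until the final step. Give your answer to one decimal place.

Linear equating: y = (SD_Y/SD_X)(x − M_X) + M_Y
y = (17.0/15.4)(36 − 57.2) + 57.6
y = 1.103896 × -21.2 + 57.6 = -23.4026 + 57.6 = 34.2

34.2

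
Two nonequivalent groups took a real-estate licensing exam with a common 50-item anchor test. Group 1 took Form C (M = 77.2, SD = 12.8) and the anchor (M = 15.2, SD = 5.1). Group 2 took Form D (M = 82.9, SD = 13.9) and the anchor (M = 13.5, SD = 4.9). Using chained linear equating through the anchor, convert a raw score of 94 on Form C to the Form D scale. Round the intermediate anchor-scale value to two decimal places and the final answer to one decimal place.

106.7

Form C → anchor (Group 1): v = (5.1/12.8)(94 − 77.2) + 15.2 = 21.89
anchor → Form D (Group 2): y = (13.9/4.9)(21.89 − 13.5) + 82.9 = 106.7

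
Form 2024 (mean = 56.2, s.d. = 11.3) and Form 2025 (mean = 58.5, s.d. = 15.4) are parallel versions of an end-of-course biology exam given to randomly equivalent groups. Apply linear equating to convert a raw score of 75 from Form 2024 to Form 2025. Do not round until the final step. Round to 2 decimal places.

Linear equating: y = (SD_Y/SD_X)(x − M_X) + M_Y
y = (15.4/11.3)(75 − 56.2) + 58.5
y = 1.362832 × 18.8 + 58.5 = 25.6212 + 58.5 = 84.12

84.12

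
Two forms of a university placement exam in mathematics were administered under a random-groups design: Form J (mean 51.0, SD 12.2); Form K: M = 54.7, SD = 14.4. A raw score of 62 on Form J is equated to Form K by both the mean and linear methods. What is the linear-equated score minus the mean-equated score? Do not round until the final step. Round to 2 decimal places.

Mean-equated: 62 + (54.7 − 51.0) = 65.70
Linear-equated: (14.4/12.2)(62 − 51.0) + 54.7 = 67.684
Difference = 67.684 − 65.70 = 1.98

1.98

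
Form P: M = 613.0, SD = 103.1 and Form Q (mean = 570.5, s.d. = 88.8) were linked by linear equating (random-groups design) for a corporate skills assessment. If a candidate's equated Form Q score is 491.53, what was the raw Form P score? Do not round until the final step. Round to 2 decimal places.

521.31

Invert y = (SD_Y/SD_X)(x − M_X) + M_Y:
x = (SD_X/SD_Y)(y − M_Y) + M_X = (103.1/88.8)(491.53 − 570.5) + 613.0
x = 1.161036 × -78.970 + 613.0 = 521.31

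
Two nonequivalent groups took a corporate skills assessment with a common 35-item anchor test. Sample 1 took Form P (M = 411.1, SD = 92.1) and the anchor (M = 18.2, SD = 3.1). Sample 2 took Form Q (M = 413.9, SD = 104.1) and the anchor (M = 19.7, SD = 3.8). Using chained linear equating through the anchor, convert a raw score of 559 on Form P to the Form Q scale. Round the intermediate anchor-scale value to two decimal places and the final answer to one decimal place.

509.2

Form P → anchor (Sample 1): v = (3.1/92.1)(559 − 411.1) + 18.2 = 23.18
anchor → Form Q (Sample 2): y = (104.1/3.8)(23.18 − 19.7) + 413.9 = 509.2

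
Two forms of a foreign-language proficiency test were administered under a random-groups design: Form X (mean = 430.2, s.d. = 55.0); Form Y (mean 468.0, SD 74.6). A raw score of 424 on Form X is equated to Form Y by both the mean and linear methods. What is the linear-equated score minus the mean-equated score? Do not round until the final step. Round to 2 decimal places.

Mean-equated: 424 + (468.0 − 430.2) = 461.80
Linear-equated: (74.6/55.0)(424 − 430.2) + 468.0 = 459.591
Difference = 459.591 − 461.80 = -2.21

-2.21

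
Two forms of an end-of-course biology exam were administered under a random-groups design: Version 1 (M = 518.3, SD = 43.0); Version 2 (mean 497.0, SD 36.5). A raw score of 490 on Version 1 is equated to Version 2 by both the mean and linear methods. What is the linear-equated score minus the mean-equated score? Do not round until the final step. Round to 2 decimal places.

Mean-equated: 490 + (497.0 − 518.3) = 468.70
Linear-equated: (36.5/43.0)(490 − 518.3) + 497.0 = 472.978
Difference = 472.978 − 468.70 = 4.28

4.28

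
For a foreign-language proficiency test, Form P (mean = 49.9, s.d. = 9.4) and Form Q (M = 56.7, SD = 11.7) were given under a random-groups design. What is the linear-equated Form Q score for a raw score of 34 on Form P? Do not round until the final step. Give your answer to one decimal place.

Linear equating: y = (SD_Y/SD_X)(x − M_X) + M_Y
y = (11.7/9.4)(34 − 49.9) + 56.7
y = 1.244681 × -15.9 + 56.7 = -19.7904 + 56.7 = 36.9

36.9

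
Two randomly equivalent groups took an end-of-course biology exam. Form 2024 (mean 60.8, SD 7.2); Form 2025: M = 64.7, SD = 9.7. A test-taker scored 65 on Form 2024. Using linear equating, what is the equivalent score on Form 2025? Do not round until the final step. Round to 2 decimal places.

Linear equating: y = (SD_Y/SD_X)(x − M_X) + M_Y
y = (9.7/7.2)(65 − 60.8) + 64.7
y = 1.347222 × 4.2 + 64.7 = 5.6583 + 64.7 = 70.36

70.36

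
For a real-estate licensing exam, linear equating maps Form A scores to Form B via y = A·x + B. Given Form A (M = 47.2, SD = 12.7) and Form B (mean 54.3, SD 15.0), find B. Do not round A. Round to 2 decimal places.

-1.45

A = SD_Y / SD_X = 15.0 / 12.7 = 1.181102
B = M_Y − A·M_X = 54.3 − 1.181102 × 47.2 = -1.45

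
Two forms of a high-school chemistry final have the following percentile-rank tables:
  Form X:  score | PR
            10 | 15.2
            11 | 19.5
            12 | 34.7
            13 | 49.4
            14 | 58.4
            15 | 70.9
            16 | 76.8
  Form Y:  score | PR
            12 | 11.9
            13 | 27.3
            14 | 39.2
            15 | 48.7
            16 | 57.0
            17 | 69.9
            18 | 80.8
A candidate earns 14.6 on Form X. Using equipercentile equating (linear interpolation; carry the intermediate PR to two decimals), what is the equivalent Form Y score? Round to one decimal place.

16.7

PR of 14.6 on Form X: 58.4 + (14.6 − 14)/(15 − 14) × (70.9 − 58.4) = 65.90
On Form Y, PR 65.90 falls between score 16 (PR 57.0) and 17 (PR 69.9).
Interpolate: 16 + (65.90 − 57.0)/(69.9 − 57.0) × (17 − 16) = 16.7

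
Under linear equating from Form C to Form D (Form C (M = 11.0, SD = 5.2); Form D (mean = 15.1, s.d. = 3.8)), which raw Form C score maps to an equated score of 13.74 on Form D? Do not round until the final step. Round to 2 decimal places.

9.14

Invert y = (SD_Y/SD_X)(x − M_X) + M_Y:
x = (SD_X/SD_Y)(y − M_Y) + M_X = (5.2/3.8)(13.74 − 15.1) + 11.0
x = 1.368421 × -1.360 + 11.0 = 9.14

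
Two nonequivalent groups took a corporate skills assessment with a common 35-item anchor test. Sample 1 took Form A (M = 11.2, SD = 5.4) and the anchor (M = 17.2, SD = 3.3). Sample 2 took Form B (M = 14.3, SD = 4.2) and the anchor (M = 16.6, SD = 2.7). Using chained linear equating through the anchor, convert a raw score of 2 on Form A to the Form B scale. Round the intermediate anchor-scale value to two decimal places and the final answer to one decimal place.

6.5

Form A → anchor (Sample 1): v = (3.3/5.4)(2 − 11.2) + 17.2 = 11.58
anchor → Form B (Sample 2): y = (4.2/2.7)(11.58 − 16.6) + 14.3 = 6.5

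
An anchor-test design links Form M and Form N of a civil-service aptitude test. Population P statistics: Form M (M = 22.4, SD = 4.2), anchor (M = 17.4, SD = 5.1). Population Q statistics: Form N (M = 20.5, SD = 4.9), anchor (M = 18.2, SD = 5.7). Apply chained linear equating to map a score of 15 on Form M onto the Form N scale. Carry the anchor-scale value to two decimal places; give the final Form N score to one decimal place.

Form M → anchor (Population P): v = (5.1/4.2)(15 − 22.4) + 17.4 = 8.41
anchor → Form N (Population Q): y = (4.9/5.7)(8.41 − 18.2) + 20.5 = 12.1

12.1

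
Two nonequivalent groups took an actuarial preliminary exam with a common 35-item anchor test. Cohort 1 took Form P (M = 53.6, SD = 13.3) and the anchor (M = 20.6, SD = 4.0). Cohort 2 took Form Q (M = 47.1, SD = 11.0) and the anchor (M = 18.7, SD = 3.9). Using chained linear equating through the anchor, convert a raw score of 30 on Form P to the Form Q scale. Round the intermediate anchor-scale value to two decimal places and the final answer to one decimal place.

32.4

Form P → anchor (Cohort 1): v = (4.0/13.3)(30 − 53.6) + 20.6 = 13.50
anchor → Form Q (Cohort 2): y = (11.0/3.9)(13.50 − 18.7) + 47.1 = 32.4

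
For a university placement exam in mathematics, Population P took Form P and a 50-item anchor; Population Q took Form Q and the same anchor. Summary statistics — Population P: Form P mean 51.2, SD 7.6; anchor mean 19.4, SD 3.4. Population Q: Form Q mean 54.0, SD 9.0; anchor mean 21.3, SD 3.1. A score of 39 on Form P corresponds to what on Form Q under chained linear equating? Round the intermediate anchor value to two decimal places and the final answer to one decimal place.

Form P → anchor (Population P): v = (3.4/7.6)(39 − 51.2) + 19.4 = 13.94
anchor → Form Q (Population Q): y = (9.0/3.1)(13.94 − 21.3) + 54.0 = 32.6

32.6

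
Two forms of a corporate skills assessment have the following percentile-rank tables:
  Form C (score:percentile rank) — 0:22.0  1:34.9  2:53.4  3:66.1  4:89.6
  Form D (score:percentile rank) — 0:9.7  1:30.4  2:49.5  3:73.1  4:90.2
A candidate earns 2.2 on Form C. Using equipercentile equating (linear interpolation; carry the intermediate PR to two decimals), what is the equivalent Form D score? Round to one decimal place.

2.3

PR of 2.2 on Form C: 53.4 + (2.2 − 2)/(3 − 2) × (66.1 − 53.4) = 55.94
On Form D, PR 55.94 falls between score 2 (PR 49.5) and 3 (PR 73.1).
Interpolate: 2 + (55.94 − 49.5)/(73.1 − 49.5) × (3 − 2) = 2.3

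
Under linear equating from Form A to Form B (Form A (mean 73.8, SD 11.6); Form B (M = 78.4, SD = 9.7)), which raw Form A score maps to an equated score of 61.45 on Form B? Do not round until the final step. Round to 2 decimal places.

53.53

Invert y = (SD_Y/SD_X)(x − M_X) + M_Y:
x = (SD_X/SD_Y)(y − M_Y) + M_X = (11.6/9.7)(61.45 − 78.4) + 73.8
x = 1.195876 × -16.950 + 73.8 = 53.53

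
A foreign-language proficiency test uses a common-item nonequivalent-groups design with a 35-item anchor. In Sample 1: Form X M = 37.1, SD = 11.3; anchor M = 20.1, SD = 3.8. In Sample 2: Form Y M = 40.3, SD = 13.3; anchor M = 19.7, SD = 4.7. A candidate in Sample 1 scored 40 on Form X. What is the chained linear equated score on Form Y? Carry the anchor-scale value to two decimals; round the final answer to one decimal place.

44.2

Form X → anchor (Sample 1): v = (3.8/11.3)(40 − 37.1) + 20.1 = 21.08
anchor → Form Y (Sample 2): y = (13.3/4.7)(21.08 − 19.7) + 40.3 = 44.2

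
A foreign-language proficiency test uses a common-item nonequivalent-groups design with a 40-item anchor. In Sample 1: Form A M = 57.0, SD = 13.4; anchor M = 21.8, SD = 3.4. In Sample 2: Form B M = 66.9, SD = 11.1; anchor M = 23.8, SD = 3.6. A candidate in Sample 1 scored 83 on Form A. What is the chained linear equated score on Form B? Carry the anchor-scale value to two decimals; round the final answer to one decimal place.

Form A → anchor (Sample 1): v = (3.4/13.4)(83 − 57.0) + 21.8 = 28.40
anchor → Form B (Sample 2): y = (11.1/3.6)(28.40 − 23.8) + 66.9 = 81.1

81.1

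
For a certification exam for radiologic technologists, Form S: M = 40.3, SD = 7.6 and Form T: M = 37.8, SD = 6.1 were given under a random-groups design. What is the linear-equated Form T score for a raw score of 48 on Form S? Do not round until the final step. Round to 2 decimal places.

43.98

Linear equating: y = (SD_Y/SD_X)(x − M_X) + M_Y
y = (6.1/7.6)(48 − 40.3) + 37.8
y = 0.802632 × 7.7 + 37.8 = 6.1803 + 37.8 = 43.98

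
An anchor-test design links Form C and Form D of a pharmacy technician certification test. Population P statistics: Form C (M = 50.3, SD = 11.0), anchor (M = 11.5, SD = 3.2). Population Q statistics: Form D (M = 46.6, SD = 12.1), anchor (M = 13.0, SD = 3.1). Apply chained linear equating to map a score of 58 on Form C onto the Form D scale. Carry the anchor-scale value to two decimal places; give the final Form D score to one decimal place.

49.5

Form C → anchor (Population P): v = (3.2/11.0)(58 − 50.3) + 11.5 = 13.74
anchor → Form D (Population Q): y = (12.1/3.1)(13.74 − 13.0) + 46.6 = 49.5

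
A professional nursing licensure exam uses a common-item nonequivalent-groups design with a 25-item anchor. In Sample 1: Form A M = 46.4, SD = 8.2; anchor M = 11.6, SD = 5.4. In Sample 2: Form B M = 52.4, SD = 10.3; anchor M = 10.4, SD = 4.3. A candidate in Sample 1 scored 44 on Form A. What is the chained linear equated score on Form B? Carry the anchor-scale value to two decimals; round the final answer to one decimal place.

Form A → anchor (Sample 1): v = (5.4/8.2)(44 − 46.4) + 11.6 = 10.02
anchor → Form B (Sample 2): y = (10.3/4.3)(10.02 − 10.4) + 52.4 = 51.5

51.5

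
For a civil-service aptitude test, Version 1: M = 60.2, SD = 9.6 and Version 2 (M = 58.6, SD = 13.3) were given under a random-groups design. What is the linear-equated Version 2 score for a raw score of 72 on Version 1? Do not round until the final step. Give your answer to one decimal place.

74.9

Linear equating: y = (SD_Y/SD_X)(x − M_X) + M_Y
y = (13.3/9.6)(72 − 60.2) + 58.6
y = 1.385417 × 11.8 + 58.6 = 16.3479 + 58.6 = 74.9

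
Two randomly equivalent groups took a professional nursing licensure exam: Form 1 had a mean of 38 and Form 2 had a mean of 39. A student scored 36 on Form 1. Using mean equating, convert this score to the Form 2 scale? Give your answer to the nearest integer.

Mean equating: y = x + (M_Y − M_X) = 36 + (39 − 38) = 37

37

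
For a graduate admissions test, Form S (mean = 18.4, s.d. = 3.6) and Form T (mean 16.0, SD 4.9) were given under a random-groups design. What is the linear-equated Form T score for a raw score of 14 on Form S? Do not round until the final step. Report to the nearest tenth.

Linear equating: y = (SD_Y/SD_X)(x − M_X) + M_Y
y = (4.9/3.6)(14 − 18.4) + 16.0
y = 1.361111 × -4.4 + 16.0 = -5.9889 + 16.0 = 10.0

10.0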